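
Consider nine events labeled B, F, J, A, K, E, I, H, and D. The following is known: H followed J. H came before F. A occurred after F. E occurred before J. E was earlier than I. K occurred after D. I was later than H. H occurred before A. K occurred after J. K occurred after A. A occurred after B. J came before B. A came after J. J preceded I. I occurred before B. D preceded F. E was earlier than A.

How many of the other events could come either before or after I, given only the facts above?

2

Forced before I: E, H, and J; forced after I: A, B, and K.
That leaves D and F with no forced order relative to I — 2.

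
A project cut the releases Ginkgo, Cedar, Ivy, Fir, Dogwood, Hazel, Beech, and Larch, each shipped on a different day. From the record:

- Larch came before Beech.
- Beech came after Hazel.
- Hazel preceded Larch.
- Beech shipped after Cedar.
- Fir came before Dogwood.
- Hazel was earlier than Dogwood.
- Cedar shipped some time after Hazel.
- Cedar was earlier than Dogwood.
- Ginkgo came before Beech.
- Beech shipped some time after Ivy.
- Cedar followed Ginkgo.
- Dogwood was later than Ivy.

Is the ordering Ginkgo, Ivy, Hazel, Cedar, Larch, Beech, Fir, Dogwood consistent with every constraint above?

yes

Check each stated constraint against the proposed order — e.g. Hazel is ahead of Dogwood; Ivy is ahead of Dogwood. Every pair is in the required order; nothing is violated.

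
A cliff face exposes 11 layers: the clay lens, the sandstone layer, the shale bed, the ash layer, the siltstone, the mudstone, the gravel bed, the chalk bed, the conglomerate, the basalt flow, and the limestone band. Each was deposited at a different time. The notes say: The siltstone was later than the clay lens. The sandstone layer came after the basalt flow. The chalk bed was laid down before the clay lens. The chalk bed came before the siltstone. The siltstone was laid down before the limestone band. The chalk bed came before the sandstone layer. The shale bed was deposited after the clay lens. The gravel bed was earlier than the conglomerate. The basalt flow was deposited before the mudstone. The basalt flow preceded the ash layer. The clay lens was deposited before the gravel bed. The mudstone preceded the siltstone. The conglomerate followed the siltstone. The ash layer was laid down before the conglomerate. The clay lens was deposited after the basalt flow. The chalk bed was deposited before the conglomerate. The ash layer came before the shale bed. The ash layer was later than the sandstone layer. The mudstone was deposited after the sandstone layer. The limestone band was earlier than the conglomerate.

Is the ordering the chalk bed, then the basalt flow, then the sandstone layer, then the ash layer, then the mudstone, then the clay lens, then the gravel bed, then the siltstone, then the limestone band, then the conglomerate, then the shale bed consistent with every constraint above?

yes

Check each stated constraint against the proposed order — e.g. the chalk bed is ahead of the siltstone; the chalk bed is ahead of the conglomerate. Every pair is in the required order; nothing is violated.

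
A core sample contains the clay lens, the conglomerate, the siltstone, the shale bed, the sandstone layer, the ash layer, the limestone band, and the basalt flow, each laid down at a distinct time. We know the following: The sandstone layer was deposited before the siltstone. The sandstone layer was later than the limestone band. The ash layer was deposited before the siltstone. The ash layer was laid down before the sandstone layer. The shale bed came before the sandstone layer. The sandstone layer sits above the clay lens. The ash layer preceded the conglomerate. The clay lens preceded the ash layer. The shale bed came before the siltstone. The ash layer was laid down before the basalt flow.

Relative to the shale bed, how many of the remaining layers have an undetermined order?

Forced after the shale bed: the sandstone layer and the siltstone.
That leaves the ash layer, the basalt flow, the clay lens, the conglomerate, and the limestone band with no forced order relative to the shale bed — 5.

5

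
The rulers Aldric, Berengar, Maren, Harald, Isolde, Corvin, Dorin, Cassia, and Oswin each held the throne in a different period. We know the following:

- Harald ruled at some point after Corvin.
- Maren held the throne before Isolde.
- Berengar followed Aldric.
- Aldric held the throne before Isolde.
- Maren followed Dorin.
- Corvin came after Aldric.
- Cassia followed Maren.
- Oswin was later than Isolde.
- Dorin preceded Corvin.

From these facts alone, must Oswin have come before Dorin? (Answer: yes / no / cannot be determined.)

no

Tracing the constraints gives Dorin → Maren → Isolde → Oswin, so Dorin must come before Oswin.
That means Oswin cannot be before Dorin.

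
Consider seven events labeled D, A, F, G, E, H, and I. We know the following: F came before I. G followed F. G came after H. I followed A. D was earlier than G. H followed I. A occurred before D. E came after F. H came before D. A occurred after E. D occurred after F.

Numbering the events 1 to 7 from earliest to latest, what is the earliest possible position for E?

2

F must come before E — 1 forced predecessor.
Nothing else is forced ahead of E, so its earliest slot is position 1 + 1 = 2.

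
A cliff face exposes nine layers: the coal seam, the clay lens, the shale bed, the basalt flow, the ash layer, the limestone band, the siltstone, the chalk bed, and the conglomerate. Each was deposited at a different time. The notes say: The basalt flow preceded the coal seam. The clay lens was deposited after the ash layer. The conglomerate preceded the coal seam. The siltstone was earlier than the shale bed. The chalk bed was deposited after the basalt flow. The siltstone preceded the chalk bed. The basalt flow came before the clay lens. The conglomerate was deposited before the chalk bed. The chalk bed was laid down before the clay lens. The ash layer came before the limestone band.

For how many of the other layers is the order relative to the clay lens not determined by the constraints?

Forced before the clay lens: the ash layer, the basalt flow, the chalk bed, the conglomerate, and the siltstone.
That leaves the coal seam, the limestone band, and the shale bed with no forced order relative to the clay lens — 3.

3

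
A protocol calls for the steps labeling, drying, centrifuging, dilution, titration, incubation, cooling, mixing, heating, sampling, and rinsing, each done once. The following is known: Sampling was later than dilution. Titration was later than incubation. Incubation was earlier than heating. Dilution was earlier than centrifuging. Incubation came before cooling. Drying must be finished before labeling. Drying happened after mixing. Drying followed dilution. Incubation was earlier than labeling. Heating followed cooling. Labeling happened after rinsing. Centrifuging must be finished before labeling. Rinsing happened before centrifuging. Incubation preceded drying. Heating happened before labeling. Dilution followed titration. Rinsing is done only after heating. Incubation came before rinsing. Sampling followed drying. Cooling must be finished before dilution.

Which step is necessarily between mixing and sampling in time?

Tracing the constraints gives mixing → drying → sampling, so drying sits after mixing and before sampling.
No other step is forced both after mixing and before sampling.

drying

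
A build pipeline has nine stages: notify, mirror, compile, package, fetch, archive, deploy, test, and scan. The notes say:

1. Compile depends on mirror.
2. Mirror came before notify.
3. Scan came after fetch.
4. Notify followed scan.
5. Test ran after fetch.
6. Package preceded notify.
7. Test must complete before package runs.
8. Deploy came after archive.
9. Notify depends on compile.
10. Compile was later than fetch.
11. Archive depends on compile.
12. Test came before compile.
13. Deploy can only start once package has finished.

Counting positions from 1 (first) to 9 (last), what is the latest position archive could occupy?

8

Archive must come before deploy — 1 stage forced after it.
Everything else can be placed before archive in some valid order, so archive can sit as late as position 9 − 1 = 8.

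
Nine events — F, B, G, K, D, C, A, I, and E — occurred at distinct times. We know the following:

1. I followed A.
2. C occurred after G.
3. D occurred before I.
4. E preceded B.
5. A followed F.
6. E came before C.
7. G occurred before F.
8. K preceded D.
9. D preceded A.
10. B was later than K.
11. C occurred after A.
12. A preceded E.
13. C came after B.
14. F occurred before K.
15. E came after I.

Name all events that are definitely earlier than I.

A, D, F, G, K

Directly stated before I: A and D.
F reaches I via F → A → I.
G reaches I via G → F → A → I.
K reaches I via K → D → I.
No chain forces B (or any of the others) ahead of I.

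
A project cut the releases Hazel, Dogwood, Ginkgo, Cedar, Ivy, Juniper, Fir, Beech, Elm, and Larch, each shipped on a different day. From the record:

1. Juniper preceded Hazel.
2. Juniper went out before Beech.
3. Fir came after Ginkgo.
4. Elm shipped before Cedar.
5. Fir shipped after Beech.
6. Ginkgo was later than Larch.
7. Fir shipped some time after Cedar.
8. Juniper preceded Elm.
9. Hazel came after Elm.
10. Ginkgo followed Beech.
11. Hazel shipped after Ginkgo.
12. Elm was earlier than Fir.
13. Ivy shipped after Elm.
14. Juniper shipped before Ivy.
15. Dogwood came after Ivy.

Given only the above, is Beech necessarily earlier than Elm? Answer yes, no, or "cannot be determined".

No chain of stated constraints runs from Beech to Elm, and none runs from Elm to Beech either.
So the relative order of Beech and Elm is not fixed by the given facts.

cannot be determined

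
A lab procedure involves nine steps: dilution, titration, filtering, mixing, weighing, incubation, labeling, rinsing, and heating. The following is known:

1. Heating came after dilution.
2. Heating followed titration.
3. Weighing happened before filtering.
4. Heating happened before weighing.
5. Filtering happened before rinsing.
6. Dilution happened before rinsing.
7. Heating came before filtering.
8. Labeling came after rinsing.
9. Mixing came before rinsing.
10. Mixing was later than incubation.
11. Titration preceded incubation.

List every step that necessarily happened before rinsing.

Directly stated before rinsing: dilution, filtering, and mixing.
Heating reaches rinsing via heating → filtering → rinsing.
Incubation reaches rinsing via incubation → mixing → rinsing.
Titration reaches rinsing via titration → heating → filtering → rinsing.
Likewise weighing reaches rinsing by chaining the stated constraints.
No chain forces labeling ahead of rinsing.

dilution, filtering, heating, incubation, mixing, titration, weighing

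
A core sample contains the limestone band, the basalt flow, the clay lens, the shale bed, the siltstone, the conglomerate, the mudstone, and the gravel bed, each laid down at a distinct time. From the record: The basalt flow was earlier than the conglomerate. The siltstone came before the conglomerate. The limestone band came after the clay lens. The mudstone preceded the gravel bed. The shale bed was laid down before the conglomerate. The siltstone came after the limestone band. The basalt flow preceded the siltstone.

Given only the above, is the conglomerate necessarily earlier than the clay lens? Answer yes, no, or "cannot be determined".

no

Tracing the constraints gives the clay lens → the limestone band → the siltstone → the conglomerate, so the clay lens must come before the conglomerate.
That means the conglomerate cannot be before the clay lens.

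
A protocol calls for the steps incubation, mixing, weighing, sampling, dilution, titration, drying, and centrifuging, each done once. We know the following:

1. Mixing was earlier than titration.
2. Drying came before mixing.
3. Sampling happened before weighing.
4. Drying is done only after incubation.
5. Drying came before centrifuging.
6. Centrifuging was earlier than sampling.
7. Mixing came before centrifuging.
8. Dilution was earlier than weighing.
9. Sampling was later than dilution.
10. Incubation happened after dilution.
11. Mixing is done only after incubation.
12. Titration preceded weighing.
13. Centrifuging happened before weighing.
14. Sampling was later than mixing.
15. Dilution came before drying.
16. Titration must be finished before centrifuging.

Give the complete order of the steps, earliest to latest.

dilution, incubation, drying, mixing, titration, centrifuging, sampling, weighing

The constraints fix every adjacent pair, so only one ordering works:
dilution → incubation → drying → mixing → titration → centrifuging → sampling → weighing.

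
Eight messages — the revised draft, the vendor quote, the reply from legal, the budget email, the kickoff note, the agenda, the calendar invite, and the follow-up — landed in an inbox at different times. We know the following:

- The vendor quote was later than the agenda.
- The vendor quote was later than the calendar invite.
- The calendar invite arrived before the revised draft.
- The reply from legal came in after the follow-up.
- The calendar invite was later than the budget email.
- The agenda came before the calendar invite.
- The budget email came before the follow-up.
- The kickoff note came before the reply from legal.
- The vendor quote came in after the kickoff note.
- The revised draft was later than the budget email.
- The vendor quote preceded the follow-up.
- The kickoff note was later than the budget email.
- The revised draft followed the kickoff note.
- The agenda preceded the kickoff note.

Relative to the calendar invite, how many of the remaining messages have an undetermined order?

Forced before the calendar invite: the agenda and the budget email; forced after the calendar invite: the follow-up, the reply from legal, the revised draft, and the vendor quote.
That leaves the kickoff note with no forced order relative to the calendar invite — 1.

1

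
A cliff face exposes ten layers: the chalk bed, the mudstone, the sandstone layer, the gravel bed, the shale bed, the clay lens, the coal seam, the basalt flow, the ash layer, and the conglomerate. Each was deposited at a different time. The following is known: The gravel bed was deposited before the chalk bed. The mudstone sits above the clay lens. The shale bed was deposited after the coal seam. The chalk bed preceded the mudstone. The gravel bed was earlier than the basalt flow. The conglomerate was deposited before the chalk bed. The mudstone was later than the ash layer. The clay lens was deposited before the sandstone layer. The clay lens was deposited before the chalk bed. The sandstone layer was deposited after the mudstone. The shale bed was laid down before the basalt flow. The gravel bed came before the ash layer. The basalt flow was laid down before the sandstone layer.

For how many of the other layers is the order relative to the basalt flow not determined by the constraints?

Forced before the basalt flow: the coal seam, the gravel bed, and the shale bed; forced after the basalt flow: the sandstone layer.
That leaves the ash layer, the chalk bed, the clay lens, the conglomerate, and the mudstone with no forced order relative to the basalt flow — 5.

5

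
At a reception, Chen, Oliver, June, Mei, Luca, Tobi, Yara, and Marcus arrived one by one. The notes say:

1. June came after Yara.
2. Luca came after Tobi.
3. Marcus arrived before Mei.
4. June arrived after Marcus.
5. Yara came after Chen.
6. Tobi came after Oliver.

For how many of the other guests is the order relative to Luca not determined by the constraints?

5

Forced before Luca: Oliver and Tobi.
That leaves Chen, June, Marcus, Mei, and Yara with no forced order relative to Luca — 5.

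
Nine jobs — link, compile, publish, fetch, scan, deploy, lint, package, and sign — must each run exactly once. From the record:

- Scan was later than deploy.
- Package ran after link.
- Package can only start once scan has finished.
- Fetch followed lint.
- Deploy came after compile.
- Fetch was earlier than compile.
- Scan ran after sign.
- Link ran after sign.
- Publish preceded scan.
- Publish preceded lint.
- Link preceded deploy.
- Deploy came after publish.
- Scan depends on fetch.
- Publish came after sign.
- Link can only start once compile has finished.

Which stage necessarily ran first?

sign

Sign has a chain of constraints placing it before every other stage, so sign must be first.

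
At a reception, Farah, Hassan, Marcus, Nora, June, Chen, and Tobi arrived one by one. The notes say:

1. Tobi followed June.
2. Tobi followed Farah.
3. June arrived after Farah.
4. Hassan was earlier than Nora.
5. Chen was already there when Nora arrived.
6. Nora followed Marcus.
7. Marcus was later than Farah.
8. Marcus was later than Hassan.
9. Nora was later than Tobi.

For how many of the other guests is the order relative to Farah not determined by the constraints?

2

Forced after Farah: June, Marcus, Nora, and Tobi.
That leaves Chen and Hassan with no forced order relative to Farah — 2.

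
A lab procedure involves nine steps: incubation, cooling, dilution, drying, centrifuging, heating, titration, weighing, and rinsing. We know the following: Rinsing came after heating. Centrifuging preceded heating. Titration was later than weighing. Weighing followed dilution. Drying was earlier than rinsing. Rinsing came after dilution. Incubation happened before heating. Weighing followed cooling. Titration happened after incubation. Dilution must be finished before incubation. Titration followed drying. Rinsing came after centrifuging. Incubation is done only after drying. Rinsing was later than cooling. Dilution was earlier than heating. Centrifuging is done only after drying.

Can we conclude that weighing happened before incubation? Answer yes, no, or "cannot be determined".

No chain of stated constraints runs from weighing to incubation, and none runs from incubation to weighing either.
So the relative order of weighing and incubation is not fixed by the given facts.

cannot be determined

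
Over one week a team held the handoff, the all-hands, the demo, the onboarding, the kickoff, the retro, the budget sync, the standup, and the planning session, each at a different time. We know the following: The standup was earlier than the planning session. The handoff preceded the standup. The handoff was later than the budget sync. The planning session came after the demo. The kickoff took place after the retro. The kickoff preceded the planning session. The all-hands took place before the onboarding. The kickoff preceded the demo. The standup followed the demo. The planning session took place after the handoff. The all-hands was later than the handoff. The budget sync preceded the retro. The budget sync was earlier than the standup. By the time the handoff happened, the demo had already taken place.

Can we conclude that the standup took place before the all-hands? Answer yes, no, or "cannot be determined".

No chain of stated constraints runs from the standup to the all-hands, and none runs from the all-hands to the standup either.
So the relative order of the standup and the all-hands is not fixed by the given facts.

cannot be determined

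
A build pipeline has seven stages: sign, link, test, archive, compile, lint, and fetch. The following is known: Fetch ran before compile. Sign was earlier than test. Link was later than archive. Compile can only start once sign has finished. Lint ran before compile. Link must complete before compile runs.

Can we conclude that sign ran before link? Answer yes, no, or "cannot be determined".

cannot be determined

No chain of stated constraints runs from sign to link, and none runs from link to sign either.
So the relative order of sign and link is not fixed by the given facts.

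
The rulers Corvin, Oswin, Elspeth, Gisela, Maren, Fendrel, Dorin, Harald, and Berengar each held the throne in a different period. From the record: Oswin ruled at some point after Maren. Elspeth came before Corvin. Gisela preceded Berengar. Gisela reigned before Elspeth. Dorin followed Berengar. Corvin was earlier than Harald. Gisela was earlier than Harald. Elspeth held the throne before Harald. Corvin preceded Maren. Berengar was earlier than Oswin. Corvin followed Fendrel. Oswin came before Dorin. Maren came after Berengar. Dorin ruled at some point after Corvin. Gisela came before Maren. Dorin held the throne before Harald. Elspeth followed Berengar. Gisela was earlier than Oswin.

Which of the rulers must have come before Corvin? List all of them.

Directly stated before Corvin: Elspeth and Fendrel.
Berengar reaches Corvin via Berengar → Elspeth → Corvin.
Gisela reaches Corvin via Gisela → Elspeth → Corvin.

Berengar, Elspeth, Fendrel, Gisela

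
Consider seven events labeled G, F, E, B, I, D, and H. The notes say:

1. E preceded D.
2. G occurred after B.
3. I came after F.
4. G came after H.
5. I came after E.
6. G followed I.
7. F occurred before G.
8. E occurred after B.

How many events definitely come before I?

Directly stated before I: E and F.
B reaches I via B → E → I.
No chain forces D (or any of the others) ahead of I.
That's B, E, and F — 3 in all.

3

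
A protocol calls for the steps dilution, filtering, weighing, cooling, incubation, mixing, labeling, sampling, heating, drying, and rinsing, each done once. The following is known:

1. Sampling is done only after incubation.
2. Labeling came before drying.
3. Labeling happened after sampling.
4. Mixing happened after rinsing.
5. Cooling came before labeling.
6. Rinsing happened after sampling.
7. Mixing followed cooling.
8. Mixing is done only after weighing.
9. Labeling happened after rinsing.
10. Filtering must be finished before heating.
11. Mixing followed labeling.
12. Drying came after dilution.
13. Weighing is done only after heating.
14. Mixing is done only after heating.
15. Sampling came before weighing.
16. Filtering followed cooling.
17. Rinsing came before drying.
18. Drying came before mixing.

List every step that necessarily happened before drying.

Directly stated before drying: dilution, labeling, and rinsing.
Cooling reaches drying via cooling → labeling → drying.
Incubation reaches drying via incubation → sampling → labeling → drying.
Sampling reaches drying via sampling → labeling → drying.

cooling, dilution, incubation, labeling, rinsing, sampling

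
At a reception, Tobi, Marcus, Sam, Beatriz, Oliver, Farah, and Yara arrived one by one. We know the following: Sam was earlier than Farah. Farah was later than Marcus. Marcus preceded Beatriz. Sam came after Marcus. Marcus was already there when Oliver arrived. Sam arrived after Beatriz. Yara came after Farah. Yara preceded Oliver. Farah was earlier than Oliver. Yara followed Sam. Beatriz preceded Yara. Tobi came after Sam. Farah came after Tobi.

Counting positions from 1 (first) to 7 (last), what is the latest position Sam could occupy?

Sam must come before Farah, Oliver, Tobi, and Yara — 4 guests forced after them.
Everything else can be placed before Sam in some valid order, so Sam can sit as late as position 7 − 4 = 3.

3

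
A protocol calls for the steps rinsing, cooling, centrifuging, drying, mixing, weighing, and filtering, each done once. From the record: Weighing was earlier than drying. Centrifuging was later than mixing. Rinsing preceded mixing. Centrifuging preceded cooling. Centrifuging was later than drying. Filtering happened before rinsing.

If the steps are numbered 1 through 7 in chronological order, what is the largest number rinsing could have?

Rinsing must come before centrifuging, cooling, and mixing — 3 steps forced after it.
Everything else can be placed before rinsing in some valid order, so rinsing can sit as late as position 7 − 3 = 4.

4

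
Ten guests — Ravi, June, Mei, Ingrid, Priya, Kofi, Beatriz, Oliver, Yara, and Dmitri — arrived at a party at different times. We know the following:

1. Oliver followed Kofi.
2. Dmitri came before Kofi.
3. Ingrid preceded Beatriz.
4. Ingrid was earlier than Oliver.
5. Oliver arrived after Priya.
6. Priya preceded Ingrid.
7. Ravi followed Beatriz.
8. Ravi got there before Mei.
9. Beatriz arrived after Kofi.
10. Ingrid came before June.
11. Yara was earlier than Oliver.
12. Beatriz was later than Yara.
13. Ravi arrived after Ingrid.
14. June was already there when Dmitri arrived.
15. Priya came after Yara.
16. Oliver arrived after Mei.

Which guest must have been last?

Oliver

Every other guest has a chain of constraints placing them before Oliver, so Oliver is last.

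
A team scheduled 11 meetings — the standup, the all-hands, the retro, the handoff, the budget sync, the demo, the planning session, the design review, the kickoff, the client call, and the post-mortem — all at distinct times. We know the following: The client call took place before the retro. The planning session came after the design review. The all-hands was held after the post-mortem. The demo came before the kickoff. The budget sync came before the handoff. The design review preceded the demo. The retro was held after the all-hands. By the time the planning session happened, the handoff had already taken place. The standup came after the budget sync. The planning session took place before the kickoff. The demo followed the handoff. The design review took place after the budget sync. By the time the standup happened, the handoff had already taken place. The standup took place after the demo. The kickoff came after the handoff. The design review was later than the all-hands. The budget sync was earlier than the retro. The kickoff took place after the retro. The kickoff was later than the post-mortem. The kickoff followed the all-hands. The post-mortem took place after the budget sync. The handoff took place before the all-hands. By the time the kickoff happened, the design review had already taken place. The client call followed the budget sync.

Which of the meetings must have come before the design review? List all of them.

Directly stated before the design review: the all-hands and the budget sync.
The handoff reaches the design review via the handoff → the all-hands → the design review.
The post-mortem reaches the design review via the post-mortem → the all-hands → the design review.
No chain forces the client call (or any of the others) ahead of the design review.

the all-hands, the budget sync, the handoff, the post-mortem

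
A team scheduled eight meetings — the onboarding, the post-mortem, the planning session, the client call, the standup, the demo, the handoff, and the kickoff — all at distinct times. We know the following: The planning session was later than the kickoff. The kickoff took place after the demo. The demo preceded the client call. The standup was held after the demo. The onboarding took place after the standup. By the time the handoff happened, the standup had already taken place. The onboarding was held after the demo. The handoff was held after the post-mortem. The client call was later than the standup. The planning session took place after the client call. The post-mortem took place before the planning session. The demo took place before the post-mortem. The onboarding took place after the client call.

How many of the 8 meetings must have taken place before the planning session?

Directly stated before the planning session: the client call, the kickoff, and the post-mortem.
The demo reaches the planning session via the demo → the client call → the planning session.
The standup reaches the planning session via the standup → the client call → the planning session.
No chain forces the handoff (or any of the others) ahead of the planning session.
That's the client call, the demo, the kickoff, the post-mortem, and the standup — 5 in all.

5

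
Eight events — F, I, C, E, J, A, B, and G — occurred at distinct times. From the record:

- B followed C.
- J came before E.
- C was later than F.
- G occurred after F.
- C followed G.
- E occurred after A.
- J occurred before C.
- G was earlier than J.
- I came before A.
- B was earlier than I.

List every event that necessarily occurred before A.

Directly stated before A: I.
B reaches A via B → I → A.
C reaches A via C → B → I → A.
F reaches A via F → C → B → I → A.
Likewise G and J each reach A by chaining the stated constraints.
No chain forces E ahead of A.

B, C, F, G, I, J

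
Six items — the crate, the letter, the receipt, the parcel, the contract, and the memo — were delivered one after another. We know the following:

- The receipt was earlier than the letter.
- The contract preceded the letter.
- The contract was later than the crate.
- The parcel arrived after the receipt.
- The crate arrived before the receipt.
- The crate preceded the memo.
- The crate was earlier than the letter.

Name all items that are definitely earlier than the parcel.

Directly stated before the parcel: the receipt.
The crate reaches the parcel via the crate → the receipt → the parcel.
No chain forces the memo (or any of the others) ahead of the parcel.

the crate, the receipt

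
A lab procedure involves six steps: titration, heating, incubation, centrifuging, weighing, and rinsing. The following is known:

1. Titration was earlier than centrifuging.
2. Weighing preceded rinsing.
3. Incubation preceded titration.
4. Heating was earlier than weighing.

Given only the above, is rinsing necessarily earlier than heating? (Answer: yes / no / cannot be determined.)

no

Tracing the constraints gives heating → weighing → rinsing, so heating must come before rinsing.
That means rinsing cannot be before heating.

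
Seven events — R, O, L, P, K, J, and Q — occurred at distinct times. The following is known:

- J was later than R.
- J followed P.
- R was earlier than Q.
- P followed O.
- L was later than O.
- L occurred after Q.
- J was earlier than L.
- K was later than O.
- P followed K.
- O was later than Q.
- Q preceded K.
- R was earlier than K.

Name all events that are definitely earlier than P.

Directly stated before P: K and O.
Q reaches P via Q → O → P.
R reaches P via R → K → P.

K, O, Q, R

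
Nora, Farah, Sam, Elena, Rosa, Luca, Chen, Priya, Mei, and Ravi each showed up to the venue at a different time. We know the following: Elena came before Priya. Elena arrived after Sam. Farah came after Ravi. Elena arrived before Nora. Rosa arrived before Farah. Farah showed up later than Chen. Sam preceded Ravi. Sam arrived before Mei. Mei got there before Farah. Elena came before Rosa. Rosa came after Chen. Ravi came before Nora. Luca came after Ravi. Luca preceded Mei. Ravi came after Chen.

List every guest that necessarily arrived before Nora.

Chen, Elena, Ravi, Sam

Directly stated before Nora: Elena and Ravi.
Chen reaches Nora via Chen → Ravi → Nora.
Sam reaches Nora via Sam → Ravi → Nora.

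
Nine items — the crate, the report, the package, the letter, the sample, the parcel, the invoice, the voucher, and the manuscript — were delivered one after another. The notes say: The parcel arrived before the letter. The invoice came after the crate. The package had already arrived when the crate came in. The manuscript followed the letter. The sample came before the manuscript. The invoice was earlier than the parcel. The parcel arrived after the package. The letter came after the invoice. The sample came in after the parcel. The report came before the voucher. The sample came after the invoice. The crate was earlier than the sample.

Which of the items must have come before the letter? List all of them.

the crate, the invoice, the package, the parcel

Directly stated before the letter: the invoice and the parcel.
The crate reaches the letter via the crate → the invoice → the letter.
The package reaches the letter via the package → the parcel → the letter.
No chain forces the voucher (or any of the others) ahead of the letter.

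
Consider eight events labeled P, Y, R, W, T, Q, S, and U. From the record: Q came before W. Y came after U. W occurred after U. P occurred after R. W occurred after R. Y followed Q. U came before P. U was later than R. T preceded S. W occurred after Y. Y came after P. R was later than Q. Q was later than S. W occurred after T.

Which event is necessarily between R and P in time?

Tracing the constraints gives R → U → P, so U sits after R and before P.
No other event is forced both after R and before P.

U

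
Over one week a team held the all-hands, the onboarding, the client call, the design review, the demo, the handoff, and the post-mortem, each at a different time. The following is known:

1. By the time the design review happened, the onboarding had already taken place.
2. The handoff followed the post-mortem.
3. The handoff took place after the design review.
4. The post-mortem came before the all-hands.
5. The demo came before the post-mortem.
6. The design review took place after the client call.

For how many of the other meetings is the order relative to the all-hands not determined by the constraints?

4

Forced before the all-hands: the demo and the post-mortem.
That leaves the client call, the design review, the handoff, and the onboarding with no forced order relative to the all-hands — 4.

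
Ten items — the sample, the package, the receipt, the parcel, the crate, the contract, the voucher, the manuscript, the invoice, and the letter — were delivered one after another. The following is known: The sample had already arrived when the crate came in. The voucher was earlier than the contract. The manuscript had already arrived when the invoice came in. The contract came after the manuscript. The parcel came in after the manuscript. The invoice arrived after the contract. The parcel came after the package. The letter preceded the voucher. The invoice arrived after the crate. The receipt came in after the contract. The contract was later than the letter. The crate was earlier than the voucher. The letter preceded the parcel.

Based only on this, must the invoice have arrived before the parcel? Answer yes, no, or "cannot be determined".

No chain of stated constraints runs from the invoice to the parcel, and none runs from the parcel to the invoice either.
So the relative order of the invoice and the parcel is not fixed by the given facts.

cannot be determined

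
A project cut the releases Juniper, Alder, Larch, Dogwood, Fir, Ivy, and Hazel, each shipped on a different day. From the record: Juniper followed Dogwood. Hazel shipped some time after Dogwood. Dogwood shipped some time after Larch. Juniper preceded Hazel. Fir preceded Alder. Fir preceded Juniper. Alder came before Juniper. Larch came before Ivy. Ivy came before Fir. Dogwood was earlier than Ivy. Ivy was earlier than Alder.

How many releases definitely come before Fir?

3

Directly stated before Fir: Ivy.
Dogwood reaches Fir via Dogwood → Ivy → Fir.
Larch reaches Fir via Larch → Ivy → Fir.
No chain forces Alder (or any of the others) ahead of Fir.
That's Dogwood, Ivy, and Larch — 3 in all.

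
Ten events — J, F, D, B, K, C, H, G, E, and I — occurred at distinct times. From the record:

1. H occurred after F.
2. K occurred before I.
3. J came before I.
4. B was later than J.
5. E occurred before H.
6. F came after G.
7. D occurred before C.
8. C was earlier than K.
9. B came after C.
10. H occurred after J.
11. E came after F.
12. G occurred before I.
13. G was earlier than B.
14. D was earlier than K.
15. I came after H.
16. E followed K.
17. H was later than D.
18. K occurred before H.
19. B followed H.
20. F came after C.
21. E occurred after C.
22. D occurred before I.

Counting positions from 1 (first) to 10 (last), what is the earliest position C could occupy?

2

D must come before C — 1 forced predecessor.
Nothing else is forced ahead of C, so its earliest slot is position 1 + 1 = 2.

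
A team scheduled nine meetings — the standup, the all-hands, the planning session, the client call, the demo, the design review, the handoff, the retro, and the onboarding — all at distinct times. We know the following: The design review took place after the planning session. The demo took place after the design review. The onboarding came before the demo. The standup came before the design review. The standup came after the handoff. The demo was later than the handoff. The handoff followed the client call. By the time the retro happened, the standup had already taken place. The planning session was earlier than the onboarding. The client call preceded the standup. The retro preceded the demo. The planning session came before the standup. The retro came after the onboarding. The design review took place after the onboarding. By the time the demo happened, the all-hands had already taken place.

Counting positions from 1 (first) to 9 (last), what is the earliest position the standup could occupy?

4

The client call, the handoff, and the planning session must all come before the standup — 3 forced predecessors.
Nothing else is forced ahead of the standup, so its earliest slot is position 3 + 1 = 4.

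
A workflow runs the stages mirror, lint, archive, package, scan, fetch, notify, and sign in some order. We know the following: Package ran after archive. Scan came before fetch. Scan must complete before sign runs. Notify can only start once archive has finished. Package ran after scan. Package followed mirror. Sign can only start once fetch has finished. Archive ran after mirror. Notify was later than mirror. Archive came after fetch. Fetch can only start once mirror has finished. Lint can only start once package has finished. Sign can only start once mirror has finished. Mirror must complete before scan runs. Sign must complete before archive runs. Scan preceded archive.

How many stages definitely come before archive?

4

Directly stated before archive: fetch, mirror, scan, and sign.
No chain forces lint (or any of the others) ahead of archive.
That's fetch, mirror, scan, and sign — 4 in all.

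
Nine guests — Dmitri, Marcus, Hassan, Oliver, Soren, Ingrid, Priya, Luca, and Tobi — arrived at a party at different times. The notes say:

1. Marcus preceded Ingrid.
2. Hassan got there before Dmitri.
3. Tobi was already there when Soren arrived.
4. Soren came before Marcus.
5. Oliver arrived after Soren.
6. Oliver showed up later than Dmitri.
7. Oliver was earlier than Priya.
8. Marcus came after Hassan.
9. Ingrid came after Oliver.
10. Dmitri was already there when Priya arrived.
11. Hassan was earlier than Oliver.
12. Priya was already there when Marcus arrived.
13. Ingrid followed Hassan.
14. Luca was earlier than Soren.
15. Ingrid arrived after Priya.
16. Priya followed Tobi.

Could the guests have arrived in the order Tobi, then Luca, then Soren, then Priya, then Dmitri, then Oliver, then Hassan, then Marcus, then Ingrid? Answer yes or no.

no

The constraints require Oliver before Priya, but in the proposed sequence Priya appears ahead of Oliver. That one violation is enough.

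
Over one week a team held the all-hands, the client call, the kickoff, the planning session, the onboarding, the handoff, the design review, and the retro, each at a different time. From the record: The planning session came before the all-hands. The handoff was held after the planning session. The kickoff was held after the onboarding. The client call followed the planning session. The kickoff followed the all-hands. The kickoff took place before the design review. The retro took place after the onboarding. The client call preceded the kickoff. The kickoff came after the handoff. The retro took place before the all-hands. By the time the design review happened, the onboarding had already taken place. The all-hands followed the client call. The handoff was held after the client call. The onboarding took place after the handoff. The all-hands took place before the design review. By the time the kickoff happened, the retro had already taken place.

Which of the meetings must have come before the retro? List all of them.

Directly stated before the retro: the onboarding.
The client call reaches the retro via the client call → the handoff → the onboarding → the retro.
The handoff reaches the retro via the handoff → the onboarding → the retro.
The planning session reaches the retro via the planning session → the handoff → the onboarding → the retro.

the client call, the handoff, the onboarding, the planning session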